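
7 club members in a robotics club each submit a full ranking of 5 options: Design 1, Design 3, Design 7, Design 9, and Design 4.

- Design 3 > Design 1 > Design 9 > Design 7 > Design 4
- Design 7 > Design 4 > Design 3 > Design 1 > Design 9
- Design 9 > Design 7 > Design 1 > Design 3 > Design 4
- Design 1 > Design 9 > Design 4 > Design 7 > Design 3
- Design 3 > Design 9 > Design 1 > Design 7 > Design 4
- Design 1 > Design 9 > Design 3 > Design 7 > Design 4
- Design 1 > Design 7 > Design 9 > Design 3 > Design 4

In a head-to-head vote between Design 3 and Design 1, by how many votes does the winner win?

Ballots ranking Design 3 above Design 1: 3.
Ballots ranking Design 1 above Design 3: 4.
Design 1 wins 4–3, a margin of 1.

1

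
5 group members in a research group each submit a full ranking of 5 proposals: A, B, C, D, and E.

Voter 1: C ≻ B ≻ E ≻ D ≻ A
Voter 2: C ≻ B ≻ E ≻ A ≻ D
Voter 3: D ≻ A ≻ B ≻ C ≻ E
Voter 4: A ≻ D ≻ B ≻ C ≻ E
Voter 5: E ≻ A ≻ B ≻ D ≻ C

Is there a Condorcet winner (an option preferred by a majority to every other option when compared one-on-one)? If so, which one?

There is no Condorcet winner

Head-to-head results (5 voters total):
A vs B: A wins 3–2.
A vs C: A wins 3–2.
A vs D: A wins 3–2.
A vs E: E wins 3–2.
B vs C: B wins 3–2.
B vs D: B wins 3–2.
B vs E: B wins 4–1.
C vs D: D wins 3–2.
C vs E: C wins 4–1.
D vs E: E wins 3–2.
No candidate beats all others: A beats B beats E beats A, a majority cycle.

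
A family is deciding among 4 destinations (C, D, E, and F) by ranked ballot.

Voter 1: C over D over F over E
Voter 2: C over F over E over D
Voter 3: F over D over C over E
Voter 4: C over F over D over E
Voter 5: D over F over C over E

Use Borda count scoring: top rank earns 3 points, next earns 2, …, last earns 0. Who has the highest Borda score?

C

Borda scores:
  C: 3 + 3 + 1 + 3 + 1 = 11
  D: 2 + 0 + 2 + 1 + 3 = 8
  E: 0 + 1 + 0 + 0 + 0 = 1
  F: 1 + 2 + 3 + 2 + 2 = 10
C has the highest total.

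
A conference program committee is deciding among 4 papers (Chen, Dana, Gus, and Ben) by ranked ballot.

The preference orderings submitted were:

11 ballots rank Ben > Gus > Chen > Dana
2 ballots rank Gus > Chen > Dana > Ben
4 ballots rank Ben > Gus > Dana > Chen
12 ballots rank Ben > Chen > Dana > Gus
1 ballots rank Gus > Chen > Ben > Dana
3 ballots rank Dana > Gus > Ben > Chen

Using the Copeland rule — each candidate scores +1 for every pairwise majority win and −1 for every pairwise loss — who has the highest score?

Ben

Pairwise results:
  Chen vs Dana: Chen wins 26–7.
  Chen vs Gus: Gus wins 21–12.
  Chen vs Ben: Ben wins 30–3.
  Dana vs Gus: Gus wins 18–15.
  Dana vs Ben: Ben wins 28–5.
  Gus vs Ben: Ben wins 27–6.
Copeland scores (wins − losses):
  Chen: 1 − 2 = -1
  Dana: 0 − 3 = -3
  Gus: 2 − 1 = 1
  Ben: 3 − 0 = 3
Ben has the best Copeland score.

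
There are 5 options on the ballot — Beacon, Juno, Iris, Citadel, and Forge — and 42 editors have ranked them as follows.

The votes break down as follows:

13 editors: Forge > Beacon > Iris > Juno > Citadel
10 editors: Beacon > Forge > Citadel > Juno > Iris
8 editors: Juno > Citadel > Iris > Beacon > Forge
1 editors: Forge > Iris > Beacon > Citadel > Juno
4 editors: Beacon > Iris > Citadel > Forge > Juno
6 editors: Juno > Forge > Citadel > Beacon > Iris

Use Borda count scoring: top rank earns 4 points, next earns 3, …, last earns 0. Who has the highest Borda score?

Beacon

Borda scores:
  Beacon: 13·3 + 10·4 + 8·1 + 2 + 4·4 + 6·1 = 111
  Juno: 13·1 + 10·1 + 8·4 + 0 + 4·0 + 6·4 = 79
  Iris: 13·2 + 10·0 + 8·2 + 3 + 4·3 + 6·0 = 57
  Citadel: 13·0 + 10·2 + 8·3 + 1 + 4·2 + 6·2 = 65
  Forge: 13·4 + 10·3 + 8·0 + 4 + 4·1 + 6·3 = 108
Beacon has the highest total.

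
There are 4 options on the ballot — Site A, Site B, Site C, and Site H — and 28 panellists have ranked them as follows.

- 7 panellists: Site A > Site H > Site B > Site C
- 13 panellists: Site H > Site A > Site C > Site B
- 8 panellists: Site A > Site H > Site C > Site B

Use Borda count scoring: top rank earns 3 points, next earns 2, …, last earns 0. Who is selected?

Site A

Borda scores:
  Site A: 7·3 + 13·2 + 8·3 = 71
  Site B: 7·1 + 13·0 + 8·0 = 7
  Site C: 7·0 + 13·1 + 8·1 = 21
  Site H: 7·2 + 13·3 + 8·2 = 69
Site A has the highest total.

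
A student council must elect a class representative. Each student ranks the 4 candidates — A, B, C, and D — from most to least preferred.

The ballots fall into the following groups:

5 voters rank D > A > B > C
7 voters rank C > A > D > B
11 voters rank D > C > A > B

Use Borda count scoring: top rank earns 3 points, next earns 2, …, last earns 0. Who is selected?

D

Borda scores:
  A: 5·2 + 7·2 + 11·1 = 35
  B: 5·1 + 7·0 + 11·0 = 5
  C: 5·0 + 7·3 + 11·2 = 43
  D: 5·3 + 7·1 + 11·3 = 55
D has the highest total.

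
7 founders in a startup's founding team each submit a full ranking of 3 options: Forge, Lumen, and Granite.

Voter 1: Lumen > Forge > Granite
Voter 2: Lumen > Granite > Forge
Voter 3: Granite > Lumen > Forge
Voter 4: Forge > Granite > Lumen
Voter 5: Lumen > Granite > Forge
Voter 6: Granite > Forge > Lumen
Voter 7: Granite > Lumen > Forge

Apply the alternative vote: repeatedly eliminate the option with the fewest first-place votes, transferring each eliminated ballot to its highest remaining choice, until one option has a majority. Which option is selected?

Round 1: Lumen 3, Granite 3, Forge 1. Forge has the fewest and is eliminated.
Round 2: Granite 4, Lumen 3. Granite has a majority.

Granite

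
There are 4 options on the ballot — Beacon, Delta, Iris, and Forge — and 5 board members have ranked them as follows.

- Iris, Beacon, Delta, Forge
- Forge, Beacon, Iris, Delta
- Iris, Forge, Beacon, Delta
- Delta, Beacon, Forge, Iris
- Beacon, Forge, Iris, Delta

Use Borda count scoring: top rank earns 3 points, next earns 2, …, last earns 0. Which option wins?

Borda scores:
  Beacon: 2 + 2 + 1 + 2 + 3 = 10
  Delta: 1 + 0 + 0 + 3 + 0 = 4
  Iris: 3 + 1 + 3 + 0 + 1 = 8
  Forge: 0 + 3 + 2 + 1 + 2 = 8
Beacon has the highest total.

Beacon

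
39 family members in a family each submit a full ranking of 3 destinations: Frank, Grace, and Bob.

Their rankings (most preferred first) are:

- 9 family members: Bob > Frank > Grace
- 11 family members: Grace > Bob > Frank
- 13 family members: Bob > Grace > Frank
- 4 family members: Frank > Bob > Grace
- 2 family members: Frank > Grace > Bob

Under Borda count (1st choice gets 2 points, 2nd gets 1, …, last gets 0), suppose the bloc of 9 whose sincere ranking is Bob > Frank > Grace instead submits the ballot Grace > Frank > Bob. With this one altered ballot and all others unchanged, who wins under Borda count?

Borda totals with the altered ballot: Frank 21, Grace 55, Bob 41.
The switch changes the winner from Bob to Grace.

Grace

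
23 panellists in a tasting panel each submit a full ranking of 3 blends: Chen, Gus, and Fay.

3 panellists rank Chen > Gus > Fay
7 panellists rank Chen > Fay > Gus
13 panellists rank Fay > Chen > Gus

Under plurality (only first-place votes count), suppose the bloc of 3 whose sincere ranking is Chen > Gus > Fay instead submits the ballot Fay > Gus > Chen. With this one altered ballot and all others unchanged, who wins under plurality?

Fay

First-place totals with the altered ballot: Chen 7, Gus 0, Fay 16.
The winner is unchanged: still Fay.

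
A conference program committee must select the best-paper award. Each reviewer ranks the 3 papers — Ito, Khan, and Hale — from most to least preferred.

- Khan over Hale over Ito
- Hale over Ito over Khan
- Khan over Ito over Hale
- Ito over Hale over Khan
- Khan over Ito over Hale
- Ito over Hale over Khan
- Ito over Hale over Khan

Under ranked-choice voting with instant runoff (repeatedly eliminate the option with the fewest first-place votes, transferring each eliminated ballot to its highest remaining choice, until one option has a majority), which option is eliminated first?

Hale

Round 1: Ito 3, Khan 3, Hale 1. Hale has the fewest and is eliminated.
Round 2: Ito 4, Khan 3. Ito has a majority.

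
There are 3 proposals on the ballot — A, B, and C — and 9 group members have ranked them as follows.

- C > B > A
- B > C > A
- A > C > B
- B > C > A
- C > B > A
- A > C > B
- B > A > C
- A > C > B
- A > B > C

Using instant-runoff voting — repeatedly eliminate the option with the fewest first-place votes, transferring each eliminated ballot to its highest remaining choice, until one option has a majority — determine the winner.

B

Round 1: A 4, B 3, C 2. C has the fewest and is eliminated.
Round 2: B 5, A 4. B has a majority.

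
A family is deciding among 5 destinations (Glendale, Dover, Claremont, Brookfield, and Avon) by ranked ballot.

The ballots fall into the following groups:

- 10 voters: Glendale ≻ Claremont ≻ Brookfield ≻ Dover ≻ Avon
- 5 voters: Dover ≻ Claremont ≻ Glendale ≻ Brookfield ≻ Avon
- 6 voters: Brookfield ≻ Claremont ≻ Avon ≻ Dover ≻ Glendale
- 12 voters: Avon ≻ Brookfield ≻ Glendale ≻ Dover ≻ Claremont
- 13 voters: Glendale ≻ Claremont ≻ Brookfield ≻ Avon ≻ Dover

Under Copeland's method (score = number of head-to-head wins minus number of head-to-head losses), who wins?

Pairwise results:
  Glendale vs Dover: Glendale wins 35–11.
  Glendale vs Claremont: Glendale wins 35–11.
  Glendale vs Brookfield: Glendale wins 28–18.
  Glendale vs Avon: Glendale wins 28–18.
  Dover vs Claremont: Claremont wins 29–17.
  Dover vs Brookfield: Brookfield wins 41–5.
  Dover vs Avon: Avon wins 31–15.
  Claremont vs Brookfield: Claremont wins 28–18.
  Claremont vs Avon: Claremont wins 34–12.
  Brookfield vs Avon: Brookfield wins 34–12.
Copeland scores (wins − losses):
  Glendale: 4 − 0 = 4
  Dover: 0 − 4 = -4
  Claremont: 3 − 1 = 2
  Brookfield: 2 − 2 = 0
  Avon: 1 − 3 = -2
Glendale has the best Copeland score.

Glendale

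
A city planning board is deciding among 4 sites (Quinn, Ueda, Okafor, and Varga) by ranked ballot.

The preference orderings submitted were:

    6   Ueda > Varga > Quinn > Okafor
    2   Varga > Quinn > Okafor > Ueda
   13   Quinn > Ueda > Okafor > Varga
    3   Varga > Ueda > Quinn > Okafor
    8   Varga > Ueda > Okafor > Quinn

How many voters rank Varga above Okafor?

19

Ballots ranking Varga above Okafor: 6+2+3+8 = 19.
Ballots ranking Okafor above Varga: 13.
So 19 of 32 voters prefer Varga to Okafor.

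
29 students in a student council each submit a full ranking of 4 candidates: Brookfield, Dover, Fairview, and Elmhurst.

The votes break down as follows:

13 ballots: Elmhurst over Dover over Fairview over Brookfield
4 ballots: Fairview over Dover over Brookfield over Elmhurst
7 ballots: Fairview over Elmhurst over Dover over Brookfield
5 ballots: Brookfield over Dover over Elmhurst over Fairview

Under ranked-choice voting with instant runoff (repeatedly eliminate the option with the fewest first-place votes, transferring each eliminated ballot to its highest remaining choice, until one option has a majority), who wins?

Round 1: Elmhurst 13, Fairview 11, Brookfield 5, Dover 0. Dover has the fewest and is eliminated.
Round 2: Elmhurst 13, Fairview 11, Brookfield 5. Brookfield has the fewest and is eliminated.
Round 3: Elmhurst 18, Fairview 11. Elmhurst has a majority.

Elmhurst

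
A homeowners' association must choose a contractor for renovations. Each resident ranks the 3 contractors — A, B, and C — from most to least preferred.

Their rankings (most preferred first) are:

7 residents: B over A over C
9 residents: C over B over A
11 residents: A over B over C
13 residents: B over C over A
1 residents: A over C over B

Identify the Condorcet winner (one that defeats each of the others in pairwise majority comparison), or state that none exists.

Head-to-head results (41 voters total):
A vs B: B wins 29–12.
A vs C: C wins 22–19.
B vs C: B wins 31–10.
B beats each rival — A (29–12), C (31–10) — so B is the Condorcet winner.

B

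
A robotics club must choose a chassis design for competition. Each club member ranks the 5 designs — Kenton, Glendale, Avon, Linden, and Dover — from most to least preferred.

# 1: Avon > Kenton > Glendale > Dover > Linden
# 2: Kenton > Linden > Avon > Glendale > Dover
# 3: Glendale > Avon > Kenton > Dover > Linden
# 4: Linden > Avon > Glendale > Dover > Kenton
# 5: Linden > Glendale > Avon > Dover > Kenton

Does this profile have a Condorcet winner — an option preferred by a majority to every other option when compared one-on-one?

Head-to-head results (5 voters total):
Kenton vs Glendale: Glendale wins 3–2.
Kenton vs Avon: Avon wins 4–1.
Kenton vs Linden: Kenton wins 3–2.
Kenton vs Dover: Kenton wins 3–2.
Glendale vs Avon: Avon wins 3–2.
Glendale vs Linden: Linden wins 3–2.
Glendale vs Dover: Glendale wins 5–0.
Avon vs Linden: Linden wins 3–2.
Avon vs Dover: Avon wins 5–0.
Linden vs Dover: Linden wins 3–2.
No candidate beats all others: Kenton beats Linden beats Glendale beats Kenton, a majority cycle.

No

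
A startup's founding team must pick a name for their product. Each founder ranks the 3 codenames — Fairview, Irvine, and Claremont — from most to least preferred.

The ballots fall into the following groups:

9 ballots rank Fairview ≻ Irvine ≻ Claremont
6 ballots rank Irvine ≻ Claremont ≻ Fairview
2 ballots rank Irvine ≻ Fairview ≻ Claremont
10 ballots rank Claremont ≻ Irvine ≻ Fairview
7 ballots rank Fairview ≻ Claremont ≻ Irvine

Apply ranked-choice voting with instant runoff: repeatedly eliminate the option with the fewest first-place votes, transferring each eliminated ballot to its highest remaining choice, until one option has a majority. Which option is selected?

Round 1: Fairview 16, Claremont 10, Irvine 8. Irvine has the fewest and is eliminated.
Round 2: Fairview 18, Claremont 16. Fairview has a majority.

Fairview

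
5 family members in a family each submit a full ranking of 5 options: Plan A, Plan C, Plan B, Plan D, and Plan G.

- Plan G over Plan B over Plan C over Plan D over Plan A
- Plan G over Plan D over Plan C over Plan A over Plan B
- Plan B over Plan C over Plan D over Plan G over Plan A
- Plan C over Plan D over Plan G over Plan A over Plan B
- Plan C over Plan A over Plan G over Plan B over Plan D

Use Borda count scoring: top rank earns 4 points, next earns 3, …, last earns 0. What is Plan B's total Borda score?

Borda scores:
  Plan A: 0 + 1 + 0 + 1 + 3 = 5
  Plan C: 2 + 2 + 3 + 4 + 4 = 15
  Plan B: 3 + 0 + 4 + 0 + 1 = 8
  Plan D: 1 + 3 + 2 + 3 + 0 = 9
  Plan G: 4 + 4 + 1 + 2 + 2 = 13

8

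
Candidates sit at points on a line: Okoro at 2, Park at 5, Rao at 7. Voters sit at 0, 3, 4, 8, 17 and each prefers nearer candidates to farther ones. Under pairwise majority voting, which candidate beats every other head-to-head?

With single-peaked preferences on a line, the Condorcet winner is the candidate closest to the median voter.
The median voter (position 4) is closest to Park at 5.
Check: Park vs Okoro — voters closer to Park: 3 of 5.

Park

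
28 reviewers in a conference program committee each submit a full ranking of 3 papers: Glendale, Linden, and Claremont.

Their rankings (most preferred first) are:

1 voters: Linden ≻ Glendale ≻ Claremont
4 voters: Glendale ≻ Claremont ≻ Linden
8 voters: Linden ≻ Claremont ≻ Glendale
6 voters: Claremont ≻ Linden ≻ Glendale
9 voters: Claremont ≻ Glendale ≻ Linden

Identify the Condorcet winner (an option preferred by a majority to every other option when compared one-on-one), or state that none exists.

Claremont

Head-to-head results (28 voters total):
Glendale vs Linden: Linden wins 15–13.
Glendale vs Claremont: Claremont wins 23–5.
Linden vs Claremont: Claremont wins 19–9.
Claremont beats each rival — Glendale (23–5), Linden (19–9) — so Claremont is the Condorcet winner.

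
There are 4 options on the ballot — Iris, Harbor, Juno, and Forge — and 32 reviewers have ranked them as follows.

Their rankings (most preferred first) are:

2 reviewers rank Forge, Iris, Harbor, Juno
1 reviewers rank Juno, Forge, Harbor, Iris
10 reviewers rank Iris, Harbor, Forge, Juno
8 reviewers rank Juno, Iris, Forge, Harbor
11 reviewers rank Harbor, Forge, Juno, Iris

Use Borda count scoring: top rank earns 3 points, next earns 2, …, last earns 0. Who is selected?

Borda scores:
  Iris: 2·2 + 0 + 10·3 + 8·2 + 11·0 = 50
  Harbor: 2·1 + 1 + 10·2 + 8·0 + 11·3 = 56
  Juno: 2·0 + 3 + 10·0 + 8·3 + 11·1 = 38
  Forge: 2·3 + 2 + 10·1 + 8·1 + 11·2 = 48
Harbor has the highest total.

Harbor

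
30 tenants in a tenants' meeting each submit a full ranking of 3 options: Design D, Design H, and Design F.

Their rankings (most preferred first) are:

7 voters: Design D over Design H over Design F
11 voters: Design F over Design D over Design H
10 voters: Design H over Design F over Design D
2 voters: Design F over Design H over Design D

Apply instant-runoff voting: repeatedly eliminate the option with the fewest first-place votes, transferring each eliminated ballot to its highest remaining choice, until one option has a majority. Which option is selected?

Design H

Round 1: Design F 13, Design H 10, Design D 7. Design D has the fewest and is eliminated.
Round 2: Design H 17, Design F 13. Design H has a majority.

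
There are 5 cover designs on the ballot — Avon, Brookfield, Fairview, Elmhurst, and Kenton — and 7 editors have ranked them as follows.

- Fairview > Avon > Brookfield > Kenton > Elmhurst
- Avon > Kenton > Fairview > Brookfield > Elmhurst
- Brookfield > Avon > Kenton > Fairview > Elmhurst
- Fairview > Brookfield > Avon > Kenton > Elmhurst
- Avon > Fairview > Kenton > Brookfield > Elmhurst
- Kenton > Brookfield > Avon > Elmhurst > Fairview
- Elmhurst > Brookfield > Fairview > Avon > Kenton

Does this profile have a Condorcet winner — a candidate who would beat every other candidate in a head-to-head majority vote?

No

Head-to-head results (7 voters total):
Avon vs Brookfield: Brookfield wins 4–3.
Avon vs Fairview: Avon wins 4–3.
Avon vs Elmhurst: Avon wins 6–1.
Avon vs Kenton: Avon wins 6–1.
Brookfield vs Fairview: Fairview wins 4–3.
Brookfield vs Elmhurst: Brookfield wins 6–1.
Brookfield vs Kenton: Brookfield wins 4–3.
Fairview vs Elmhurst: Fairview wins 5–2.
Fairview vs Kenton: Fairview wins 4–3.
Elmhurst vs Kenton: Kenton wins 6–1.
No candidate beats all others: Avon beats Fairview beats Brookfield beats Avon, a majority cycle.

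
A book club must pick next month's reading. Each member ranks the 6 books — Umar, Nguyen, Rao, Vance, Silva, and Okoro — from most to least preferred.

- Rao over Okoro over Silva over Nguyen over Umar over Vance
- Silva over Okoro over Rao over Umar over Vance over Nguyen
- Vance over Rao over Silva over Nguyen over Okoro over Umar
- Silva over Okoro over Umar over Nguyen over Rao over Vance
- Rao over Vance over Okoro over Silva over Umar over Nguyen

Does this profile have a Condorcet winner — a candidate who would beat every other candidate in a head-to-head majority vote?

Yes

Head-to-head results (5 voters total):
Umar vs Nguyen: Umar wins 3–2.
Umar vs Rao: Rao wins 4–1.
Umar vs Vance: Umar wins 3–2.
Umar vs Silva: Silva wins 5–0.
Umar vs Okoro: Okoro wins 5–0.
Nguyen vs Rao: Rao wins 4–1.
Nguyen vs Vance: Vance wins 3–2.
Nguyen vs Silva: Silva wins 5–0.
Nguyen vs Okoro: Okoro wins 4–1.
Rao vs Vance: Rao wins 4–1.
Rao vs Silva: Rao wins 3–2.
Rao vs Okoro: Rao wins 3–2.
Vance vs Silva: Silva wins 3–2.
Vance vs Okoro: Okoro wins 3–2.
Silva vs Okoro: Silva wins 3–2.
Rao beats each rival — Umar (4–1), Nguyen (4–1), Vance (4–1), Silva (3–2), Okoro (3–2) — so Rao is the Condorcet winner.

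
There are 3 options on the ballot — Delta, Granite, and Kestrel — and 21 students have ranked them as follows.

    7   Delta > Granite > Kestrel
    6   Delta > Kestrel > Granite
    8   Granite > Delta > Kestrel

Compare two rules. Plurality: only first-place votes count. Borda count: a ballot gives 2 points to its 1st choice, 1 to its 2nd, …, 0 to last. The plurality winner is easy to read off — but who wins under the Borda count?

Plurality first-place counts: Delta 13, Granite 8, Kestrel 0 → Delta.
Borda totals: Delta 34, Granite 23, Kestrel 6 → Delta.

Delta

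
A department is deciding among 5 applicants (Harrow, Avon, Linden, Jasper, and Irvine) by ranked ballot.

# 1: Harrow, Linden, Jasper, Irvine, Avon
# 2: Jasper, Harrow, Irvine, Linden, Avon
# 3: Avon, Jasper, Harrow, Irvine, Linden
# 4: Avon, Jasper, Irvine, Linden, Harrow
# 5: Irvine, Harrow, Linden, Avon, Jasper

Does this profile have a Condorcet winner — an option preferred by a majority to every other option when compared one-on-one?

Head-to-head results (5 voters total):
Harrow vs Avon: Harrow wins 3–2.
Harrow vs Linden: Harrow wins 4–1.
Harrow vs Jasper: Jasper wins 3–2.
Harrow vs Irvine: Harrow wins 3–2.
Avon vs Linden: Linden wins 3–2.
Avon vs Jasper: Avon wins 3–2.
Avon vs Irvine: Irvine wins 3–2.
Linden vs Jasper: Jasper wins 3–2.
Linden vs Irvine: Irvine wins 4–1.
Jasper vs Irvine: Jasper wins 4–1.
No candidate beats all others: Harrow beats Avon beats Jasper beats Harrow, a majority cycle.

No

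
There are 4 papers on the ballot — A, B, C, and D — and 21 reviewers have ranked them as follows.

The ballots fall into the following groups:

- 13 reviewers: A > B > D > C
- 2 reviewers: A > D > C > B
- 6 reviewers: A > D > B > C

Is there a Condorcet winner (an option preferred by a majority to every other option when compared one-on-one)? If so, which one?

A

Head-to-head results (21 voters total):
A vs B: A wins 21–0.
A vs C: A wins 21–0.
A vs D: A wins 21–0.
B vs C: B wins 19–2.
B vs D: B wins 13–8.
C vs D: D wins 21–0.
A beats each rival — B (21–0), C (21–0), D (21–0) — so A is the Condorcet winner.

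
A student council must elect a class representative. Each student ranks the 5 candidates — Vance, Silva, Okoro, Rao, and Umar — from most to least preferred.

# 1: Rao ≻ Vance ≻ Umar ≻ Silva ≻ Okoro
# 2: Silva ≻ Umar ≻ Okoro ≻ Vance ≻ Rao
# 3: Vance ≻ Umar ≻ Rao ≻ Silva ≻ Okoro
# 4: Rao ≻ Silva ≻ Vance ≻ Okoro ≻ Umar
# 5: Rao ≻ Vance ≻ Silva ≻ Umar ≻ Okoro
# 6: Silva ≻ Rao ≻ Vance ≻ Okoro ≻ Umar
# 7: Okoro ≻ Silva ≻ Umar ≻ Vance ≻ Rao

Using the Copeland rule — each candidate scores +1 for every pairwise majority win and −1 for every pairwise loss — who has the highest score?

Rao

Pairwise results:
  Vance vs Silva: Silva wins 4–3.
  Vance vs Okoro: Vance wins 5–2.
  Vance vs Rao: Rao wins 4–3.
  Vance vs Umar: Vance wins 5–2.
  Silva vs Okoro: Silva wins 6–1.
  Silva vs Rao: Rao wins 4–3.
  Silva vs Umar: Silva wins 5–2.
  Okoro vs Rao: Rao wins 5–2.
  Okoro vs Umar: Umar wins 4–3.
  Rao vs Umar: Rao wins 4–3.
Copeland scores (wins − losses):
  Vance: 2 − 2 = 0
  Silva: 3 − 1 = 2
  Okoro: 0 − 4 = -4
  Rao: 4 − 0 = 4
  Umar: 1 − 3 = -2
Rao has the best Copeland score.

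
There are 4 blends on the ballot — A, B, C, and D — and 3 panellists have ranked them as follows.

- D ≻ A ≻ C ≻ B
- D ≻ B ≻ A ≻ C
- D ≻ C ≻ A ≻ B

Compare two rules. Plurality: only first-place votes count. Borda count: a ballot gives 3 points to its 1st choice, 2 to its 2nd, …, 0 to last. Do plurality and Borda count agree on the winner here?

Yes

Plurality first-place counts: A 0, B 0, C 0, D 3 → D.
Borda totals: A 4, B 2, C 3, D 9 → D.
The two rules agree on D.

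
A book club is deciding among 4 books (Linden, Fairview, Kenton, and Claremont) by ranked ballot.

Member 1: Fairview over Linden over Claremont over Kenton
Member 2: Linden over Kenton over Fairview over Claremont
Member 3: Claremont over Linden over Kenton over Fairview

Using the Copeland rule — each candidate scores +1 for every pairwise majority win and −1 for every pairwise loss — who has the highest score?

Pairwise results:
  Linden vs Fairview: Linden wins 2–1.
  Linden vs Kenton: Linden wins 3–0.
  Linden vs Claremont: Linden wins 2–1.
  Fairview vs Kenton: Kenton wins 2–1.
  Fairview vs Claremont: Fairview wins 2–1.
  Kenton vs Claremont: Claremont wins 2–1.
Copeland scores (wins − losses):
  Linden: 3 − 0 = 3
  Fairview: 1 − 2 = -1
  Kenton: 1 − 2 = -1
  Claremont: 1 − 2 = -1
Linden has the best Copeland score.

Linden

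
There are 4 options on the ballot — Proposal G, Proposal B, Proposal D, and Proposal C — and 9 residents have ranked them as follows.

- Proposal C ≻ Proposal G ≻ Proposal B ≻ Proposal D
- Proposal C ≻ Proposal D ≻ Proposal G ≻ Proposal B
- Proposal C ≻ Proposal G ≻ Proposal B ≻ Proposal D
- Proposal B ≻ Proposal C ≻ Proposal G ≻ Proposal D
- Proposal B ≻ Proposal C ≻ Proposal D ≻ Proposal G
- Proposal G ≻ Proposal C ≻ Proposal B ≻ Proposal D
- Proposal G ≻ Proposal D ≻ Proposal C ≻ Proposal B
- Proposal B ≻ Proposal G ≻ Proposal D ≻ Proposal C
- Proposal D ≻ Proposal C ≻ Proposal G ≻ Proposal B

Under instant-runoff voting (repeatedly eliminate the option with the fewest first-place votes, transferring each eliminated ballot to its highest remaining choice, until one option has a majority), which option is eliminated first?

Round 1: Proposal B 3, Proposal C 3, Proposal G 2, Proposal D 1. Proposal D has the fewest and is eliminated.
Round 2: Proposal C 4, Proposal B 3, Proposal G 2. Proposal G has the fewest and is eliminated.
Round 3: Proposal C 6, Proposal B 3. Proposal C has a majority.

Proposal D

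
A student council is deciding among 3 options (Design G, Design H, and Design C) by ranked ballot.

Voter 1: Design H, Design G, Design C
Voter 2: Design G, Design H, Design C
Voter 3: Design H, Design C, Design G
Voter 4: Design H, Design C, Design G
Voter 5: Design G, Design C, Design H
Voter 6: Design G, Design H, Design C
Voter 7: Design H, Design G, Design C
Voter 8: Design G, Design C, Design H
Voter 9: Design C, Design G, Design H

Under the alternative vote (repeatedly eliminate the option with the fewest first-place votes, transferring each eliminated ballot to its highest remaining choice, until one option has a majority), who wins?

Round 1: Design G 4, Design H 4, Design C 1. Design C has the fewest and is eliminated.
Round 2: Design G 5, Design H 4. Design G has a majority.

Design G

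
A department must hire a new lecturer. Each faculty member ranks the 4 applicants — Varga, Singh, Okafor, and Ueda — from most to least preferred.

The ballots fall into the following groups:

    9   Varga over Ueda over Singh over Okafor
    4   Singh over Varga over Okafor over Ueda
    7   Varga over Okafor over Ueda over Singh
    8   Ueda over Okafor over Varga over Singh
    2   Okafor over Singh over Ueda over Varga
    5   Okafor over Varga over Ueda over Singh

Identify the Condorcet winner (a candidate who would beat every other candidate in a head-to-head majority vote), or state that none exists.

Varga

Head-to-head results (35 voters total):
Varga vs Singh: Varga wins 29–6.
Varga vs Okafor: Varga wins 20–15.
Varga vs Ueda: Varga wins 25–10.
Singh vs Okafor: Okafor wins 22–13.
Singh vs Ueda: Ueda wins 29–6.
Okafor vs Ueda: Okafor wins 18–17.
Varga beats each rival — Singh (29–6), Okafor (20–15), Ueda (25–10) — so Varga is the Condorcet winner.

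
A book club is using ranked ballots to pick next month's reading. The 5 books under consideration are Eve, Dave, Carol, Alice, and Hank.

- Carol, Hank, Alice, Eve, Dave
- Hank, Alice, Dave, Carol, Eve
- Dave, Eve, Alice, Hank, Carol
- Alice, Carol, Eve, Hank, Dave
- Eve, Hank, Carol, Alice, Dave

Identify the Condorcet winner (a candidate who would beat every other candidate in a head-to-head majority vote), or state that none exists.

None — there is no Condorcet winner

Head-to-head results (5 voters total):
Eve vs Dave: Eve wins 3–2.
Eve vs Carol: Carol wins 3–2.
Eve vs Alice: Alice wins 3–2.
Eve vs Hank: Eve wins 3–2.
Dave vs Carol: Carol wins 3–2.
Dave vs Alice: Alice wins 4–1.
Dave vs Hank: Hank wins 4–1.
Carol vs Alice: Alice wins 3–2.
Carol vs Hank: Hank wins 3–2.
Alice vs Hank: Hank wins 3–2.
No candidate beats all others: Eve beats Hank beats Carol beats Eve, a majority cycle.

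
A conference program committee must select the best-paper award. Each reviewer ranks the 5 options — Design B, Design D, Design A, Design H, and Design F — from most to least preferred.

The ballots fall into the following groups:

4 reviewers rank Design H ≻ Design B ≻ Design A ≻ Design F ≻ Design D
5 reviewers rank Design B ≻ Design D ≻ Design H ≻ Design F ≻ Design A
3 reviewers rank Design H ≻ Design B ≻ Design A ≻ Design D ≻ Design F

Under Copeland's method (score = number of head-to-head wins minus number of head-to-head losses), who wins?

Pairwise results:
  Design B vs Design D: Design B wins 12–0.
  Design B vs Design A: Design B wins 12–0.
  Design B vs Design H: Design H wins 7–5.
  Design B vs Design F: Design B wins 12–0.
  Design D vs Design A: Design A wins 7–5.
  Design D vs Design H: Design H wins 7–5.
  Design D vs Design F: Design D wins 8–4.
  Design A vs Design H: Design H wins 12–0.
  Design A vs Design F: Design A wins 7–5.
  Design H vs Design F: Design H wins 12–0.
Copeland scores (wins − losses):
  Design B: 3 − 1 = 2
  Design D: 1 − 3 = -2
  Design A: 2 − 2 = 0
  Design H: 4 − 0 = 4
  Design F: 0 − 4 = -4
Design H has the best Copeland score.

Design H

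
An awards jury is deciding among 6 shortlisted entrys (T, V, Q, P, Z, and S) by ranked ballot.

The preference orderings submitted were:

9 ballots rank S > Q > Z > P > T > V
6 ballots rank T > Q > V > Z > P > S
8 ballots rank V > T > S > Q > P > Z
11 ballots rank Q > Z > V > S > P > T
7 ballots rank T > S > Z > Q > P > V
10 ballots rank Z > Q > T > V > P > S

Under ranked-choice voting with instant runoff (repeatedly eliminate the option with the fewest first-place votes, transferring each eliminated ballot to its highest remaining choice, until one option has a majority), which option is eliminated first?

Round 1: T 13, Q 11, Z 10, S 9, V 8, P 0. P has the fewest and is eliminated.
Round 2: T 13, Q 11, Z 10, S 9, V 8. V has the fewest and is eliminated.
Round 3: T 21, Q 11, Z 10, S 9. S has the fewest and is eliminated.
Round 4: T 21, Q 20, Z 10. Z has the fewest and is eliminated.
Round 5: Q 30, T 21. Q has a majority.

P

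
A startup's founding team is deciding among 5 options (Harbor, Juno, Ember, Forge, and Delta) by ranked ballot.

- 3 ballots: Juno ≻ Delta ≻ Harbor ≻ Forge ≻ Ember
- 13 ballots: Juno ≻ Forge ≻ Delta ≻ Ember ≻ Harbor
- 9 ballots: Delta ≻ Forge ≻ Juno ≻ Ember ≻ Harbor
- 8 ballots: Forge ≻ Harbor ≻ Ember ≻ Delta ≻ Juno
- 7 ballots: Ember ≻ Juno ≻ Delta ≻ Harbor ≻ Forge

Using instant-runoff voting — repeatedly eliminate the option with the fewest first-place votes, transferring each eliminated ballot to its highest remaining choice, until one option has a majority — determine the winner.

Juno

Round 1: Juno 16, Delta 9, Forge 8, Ember 7, Harbor 0. Harbor has the fewest and is eliminated.
Round 2: Juno 16, Delta 9, Forge 8, Ember 7. Ember has the fewest and is eliminated.
Round 3: Juno 23, Delta 9, Forge 8. Juno has a majority.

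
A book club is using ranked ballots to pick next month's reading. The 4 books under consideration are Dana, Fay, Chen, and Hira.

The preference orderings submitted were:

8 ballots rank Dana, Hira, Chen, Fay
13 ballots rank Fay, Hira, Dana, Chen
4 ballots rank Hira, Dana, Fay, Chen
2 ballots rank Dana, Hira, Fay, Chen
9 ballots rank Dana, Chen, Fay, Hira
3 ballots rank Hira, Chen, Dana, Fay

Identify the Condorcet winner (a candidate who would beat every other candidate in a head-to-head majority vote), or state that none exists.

Head-to-head results (39 voters total):
Dana vs Fay: Dana wins 26–13.
Dana vs Chen: Dana wins 36–3.
Dana vs Hira: Hira wins 20–19.
Fay vs Chen: Chen wins 20–19.
Fay vs Hira: Fay wins 22–17.
Chen vs Hira: Hira wins 30–9.
No candidate beats all others: Dana beats Fay beats Hira beats Dana, a majority cycle.

No Condorcet winner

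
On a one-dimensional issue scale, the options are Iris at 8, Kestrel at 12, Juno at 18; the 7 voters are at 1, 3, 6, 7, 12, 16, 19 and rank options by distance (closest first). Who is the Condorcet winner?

Iris

With single-peaked preferences on a line, the Condorcet winner is the candidate closest to the median voter.
The median voter (position 7) is closest to Iris at 8.
Check: Iris vs Kestrel — voters closer to Iris: 4 of 7.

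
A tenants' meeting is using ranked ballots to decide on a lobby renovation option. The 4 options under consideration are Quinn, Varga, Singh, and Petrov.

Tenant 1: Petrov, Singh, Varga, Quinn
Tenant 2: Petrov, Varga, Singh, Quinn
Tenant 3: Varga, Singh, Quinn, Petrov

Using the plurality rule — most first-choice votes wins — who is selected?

Petrov

First-place vote totals:
  Quinn: 0
  Varga: 1
  Singh: 0
  Petrov: 2
Petrov has the most first-place votes.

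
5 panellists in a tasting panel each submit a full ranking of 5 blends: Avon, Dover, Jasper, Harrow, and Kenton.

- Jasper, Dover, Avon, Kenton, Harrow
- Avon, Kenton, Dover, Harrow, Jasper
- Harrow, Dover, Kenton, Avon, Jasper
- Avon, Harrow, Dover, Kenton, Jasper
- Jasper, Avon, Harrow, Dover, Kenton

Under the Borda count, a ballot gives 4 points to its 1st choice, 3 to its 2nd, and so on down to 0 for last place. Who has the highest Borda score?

Avon

Borda scores:
  Avon: 2 + 4 + 1 + 4 + 3 = 14
  Dover: 3 + 2 + 3 + 2 + 1 = 11
  Jasper: 4 + 0 + 0 + 0 + 4 = 8
  Harrow: 0 + 1 + 4 + 3 + 2 = 10
  Kenton: 1 + 3 + 2 + 1 + 0 = 7
Avon has the highest total.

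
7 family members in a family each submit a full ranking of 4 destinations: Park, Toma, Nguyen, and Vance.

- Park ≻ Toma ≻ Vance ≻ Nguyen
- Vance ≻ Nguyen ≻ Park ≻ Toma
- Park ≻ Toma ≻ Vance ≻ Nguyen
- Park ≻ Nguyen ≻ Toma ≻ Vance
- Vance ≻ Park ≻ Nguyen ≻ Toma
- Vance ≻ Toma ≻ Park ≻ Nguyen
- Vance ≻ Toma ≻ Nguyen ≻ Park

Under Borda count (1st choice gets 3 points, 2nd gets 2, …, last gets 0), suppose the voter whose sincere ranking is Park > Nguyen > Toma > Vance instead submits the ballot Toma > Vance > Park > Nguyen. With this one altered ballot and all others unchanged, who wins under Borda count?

Vance

Borda totals with the altered ballot: Park 11, Toma 11, Nguyen 4, Vance 16.
The winner is unchanged: still Vance.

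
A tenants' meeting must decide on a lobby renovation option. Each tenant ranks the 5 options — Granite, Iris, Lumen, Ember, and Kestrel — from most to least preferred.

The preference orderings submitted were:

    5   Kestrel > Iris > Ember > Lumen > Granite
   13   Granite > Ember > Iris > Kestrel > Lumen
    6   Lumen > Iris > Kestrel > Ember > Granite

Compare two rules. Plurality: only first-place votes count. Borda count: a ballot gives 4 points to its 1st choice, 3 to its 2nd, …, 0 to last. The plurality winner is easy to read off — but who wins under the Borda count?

Iris

Plurality first-place counts: Granite 13, Iris 0, Lumen 6, Ember 0, Kestrel 5 → Granite.
Borda totals: Granite 52, Iris 59, Lumen 29, Ember 55, Kestrel 45 → Iris.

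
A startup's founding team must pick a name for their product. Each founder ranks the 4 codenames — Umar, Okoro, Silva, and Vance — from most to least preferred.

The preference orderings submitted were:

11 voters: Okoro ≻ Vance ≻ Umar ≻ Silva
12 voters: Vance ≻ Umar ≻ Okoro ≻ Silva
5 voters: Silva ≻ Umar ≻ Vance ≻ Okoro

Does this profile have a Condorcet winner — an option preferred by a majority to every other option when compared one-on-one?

Head-to-head results (28 voters total):
Umar vs Okoro: Umar wins 17–11.
Umar vs Silva: Umar wins 23–5.
Umar vs Vance: Vance wins 23–5.
Okoro vs Silva: Okoro wins 23–5.
Okoro vs Vance: Vance wins 17–11.
Silva vs Vance: Vance wins 23–5.
Vance beats each rival — Umar (23–5), Okoro (17–11), Silva (23–5) — so Vance is the Condorcet winner.

Yes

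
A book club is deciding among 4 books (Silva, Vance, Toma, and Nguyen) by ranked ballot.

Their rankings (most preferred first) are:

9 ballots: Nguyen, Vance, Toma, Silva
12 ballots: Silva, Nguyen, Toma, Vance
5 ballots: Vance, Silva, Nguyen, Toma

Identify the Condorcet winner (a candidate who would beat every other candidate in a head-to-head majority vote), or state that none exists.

None — there is no Condorcet winner

Head-to-head results (26 voters total):
Silva vs Vance: Vance wins 14–12.
Silva vs Toma: Silva wins 17–9.
Silva vs Nguyen: Silva wins 17–9.
Vance vs Toma: Vance wins 14–12.
Vance vs Nguyen: Nguyen wins 21–5.
Toma vs Nguyen: Nguyen wins 26–0.
No candidate beats all others: Silva beats Nguyen beats Vance beats Silva, a majority cycle.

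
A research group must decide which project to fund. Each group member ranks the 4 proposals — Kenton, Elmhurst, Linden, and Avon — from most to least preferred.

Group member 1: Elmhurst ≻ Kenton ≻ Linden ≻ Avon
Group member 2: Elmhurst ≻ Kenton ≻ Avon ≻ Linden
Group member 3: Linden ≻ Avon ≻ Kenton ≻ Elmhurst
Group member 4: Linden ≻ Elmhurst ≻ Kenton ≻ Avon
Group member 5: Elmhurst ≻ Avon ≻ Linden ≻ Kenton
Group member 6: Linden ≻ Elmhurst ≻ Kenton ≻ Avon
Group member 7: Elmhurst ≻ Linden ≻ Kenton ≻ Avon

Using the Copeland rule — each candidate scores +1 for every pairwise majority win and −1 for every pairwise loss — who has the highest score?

Elmhurst

Pairwise results:
  Kenton vs Elmhurst: Elmhurst wins 6–1.
  Kenton vs Linden: Linden wins 5–2.
  Kenton vs Avon: Kenton wins 5–2.
  Elmhurst vs Linden: Elmhurst wins 4–3.
  Elmhurst vs Avon: Elmhurst wins 6–1.
  Linden vs Avon: Linden wins 5–2.
Copeland scores (wins − losses):
  Kenton: 1 − 2 = -1
  Elmhurst: 3 − 0 = 3
  Linden: 2 − 1 = 1
  Avon: 0 − 3 = -3
Elmhurst has the best Copeland score.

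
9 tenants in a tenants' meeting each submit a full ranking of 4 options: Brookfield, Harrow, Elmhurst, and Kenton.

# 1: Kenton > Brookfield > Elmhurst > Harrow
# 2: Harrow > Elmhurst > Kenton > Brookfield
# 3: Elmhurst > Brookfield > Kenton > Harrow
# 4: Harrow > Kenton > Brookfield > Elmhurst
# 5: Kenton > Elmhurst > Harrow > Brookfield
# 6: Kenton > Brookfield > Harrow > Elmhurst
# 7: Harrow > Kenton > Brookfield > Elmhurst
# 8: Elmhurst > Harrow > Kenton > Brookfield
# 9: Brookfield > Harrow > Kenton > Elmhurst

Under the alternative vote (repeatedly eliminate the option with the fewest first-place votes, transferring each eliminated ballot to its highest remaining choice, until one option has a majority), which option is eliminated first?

Brookfield

Round 1: Harrow 3, Kenton 3, Elmhurst 2, Brookfield 1. Brookfield has the fewest and is eliminated.
Round 2: Harrow 4, Kenton 3, Elmhurst 2. Elmhurst has the fewest and is eliminated.
Round 3: Harrow 5, Kenton 4. Harrow has a majority.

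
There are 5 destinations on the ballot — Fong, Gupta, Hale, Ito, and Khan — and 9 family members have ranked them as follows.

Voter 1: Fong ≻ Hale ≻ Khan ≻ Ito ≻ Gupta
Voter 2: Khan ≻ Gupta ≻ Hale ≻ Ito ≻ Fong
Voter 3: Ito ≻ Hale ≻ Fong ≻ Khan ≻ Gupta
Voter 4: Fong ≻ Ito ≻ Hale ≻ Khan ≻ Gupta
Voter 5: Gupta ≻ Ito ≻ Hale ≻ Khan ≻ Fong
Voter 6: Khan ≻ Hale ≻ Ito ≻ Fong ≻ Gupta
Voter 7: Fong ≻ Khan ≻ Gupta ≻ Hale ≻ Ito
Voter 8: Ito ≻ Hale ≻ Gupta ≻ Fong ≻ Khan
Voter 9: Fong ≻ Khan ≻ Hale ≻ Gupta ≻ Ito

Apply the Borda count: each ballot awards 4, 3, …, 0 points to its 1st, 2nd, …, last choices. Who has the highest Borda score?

Hale

Borda scores:
  Fong: 4 + 0 + 2 + 4 + 0 + 1 + 4 + 1 + 4 = 20
  Gupta: 0 + 3 + 0 + 0 + 4 + 0 + 2 + 2 + 1 = 12
  Hale: 3 + 2 + 3 + 2 + 2 + 3 + 1 + 3 + 2 = 21
  Ito: 1 + 1 + 4 + 3 + 3 + 2 + 0 + 4 + 0 = 18
  Khan: 2 + 4 + 1 + 1 + 1 + 4 + 3 + 0 + 3 = 19
Hale has the highest total.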